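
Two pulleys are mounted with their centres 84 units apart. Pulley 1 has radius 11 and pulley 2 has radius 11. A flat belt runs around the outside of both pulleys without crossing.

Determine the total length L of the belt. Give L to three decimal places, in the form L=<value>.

open belt: β = asin((r2−r1)/C) = asin(0/84) = 0.0000°
wrap1 = π − 2β = 180.0000°
wrap2 = π + 2β = 180.0000°
tangent length = C·cosβ = 84.0000
L = r1·wrap1 + r2·wrap2 + 2·C·cosβ = 11·3.1416 + 11·3.1416 + 2·84.0000 = 237.1150

L=237.115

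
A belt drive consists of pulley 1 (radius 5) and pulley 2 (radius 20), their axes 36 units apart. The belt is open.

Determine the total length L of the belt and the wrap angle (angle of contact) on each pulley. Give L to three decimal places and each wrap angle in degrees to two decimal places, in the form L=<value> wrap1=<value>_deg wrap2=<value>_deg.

L=156.885 wrap1=130.75_deg wrap2=229.25_deg

open belt: β = asin((r2−r1)/C) = asin(15/36) = 24.6243°
wrap1 = π − 2β = 130.7514°
wrap2 = π + 2β = 229.2486°
tangent length = C·cosβ = 32.7261
L = r1·wrap1 + r2·wrap2 + 2·C·cosβ = 5·2.2820 + 20·4.0011 + 2·32.7261 = 156.8854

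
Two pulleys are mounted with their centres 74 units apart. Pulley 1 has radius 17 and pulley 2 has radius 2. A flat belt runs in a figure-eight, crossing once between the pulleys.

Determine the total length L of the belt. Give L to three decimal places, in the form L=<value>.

crossed belt: β = asin((r1+r2)/C) = asin(19/74) = 14.8777°
wrap1 = wrap2 = π + 2β = 209.7554°
tangent length = C·cosβ = 71.5192
L = (r1+r2)·wrap + 2·C·cosβ = 19·3.6609 + 2·71.5192 = 212.5960

L=212.596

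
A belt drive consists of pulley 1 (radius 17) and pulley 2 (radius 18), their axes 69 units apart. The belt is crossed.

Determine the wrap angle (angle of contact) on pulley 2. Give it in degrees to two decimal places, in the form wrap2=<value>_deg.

crossed belt: β = asin((r1+r2)/C) = asin(35/69) = 30.4806°
wrap1 = wrap2 = π + 2β = 240.9612°

wrap2=240.96_deg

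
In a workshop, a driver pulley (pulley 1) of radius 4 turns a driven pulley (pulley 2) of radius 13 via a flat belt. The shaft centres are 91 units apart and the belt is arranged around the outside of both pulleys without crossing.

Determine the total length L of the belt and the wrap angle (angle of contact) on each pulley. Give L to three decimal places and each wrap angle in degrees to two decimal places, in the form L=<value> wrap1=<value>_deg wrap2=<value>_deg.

open belt: β = asin((r2−r1)/C) = asin(9/91) = 5.6759°
wrap1 = π − 2β = 168.6482°
wrap2 = π + 2β = 191.3518°
tangent length = C·cosβ = 90.5539
L = r1·wrap1 + r2·wrap2 + 2·C·cosβ = 4·2.9435 + 13·3.3397 + 2·90.5539 = 236.2979

L=236.298 wrap1=168.65_deg wrap2=191.35_deg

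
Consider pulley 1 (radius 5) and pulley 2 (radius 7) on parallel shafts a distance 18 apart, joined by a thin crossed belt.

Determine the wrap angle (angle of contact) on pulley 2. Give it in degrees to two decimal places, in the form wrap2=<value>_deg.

wrap2=263.62_deg

crossed belt: β = asin((r1+r2)/C) = asin(12/18) = 41.8103°
wrap1 = wrap2 = π + 2β = 263.6206°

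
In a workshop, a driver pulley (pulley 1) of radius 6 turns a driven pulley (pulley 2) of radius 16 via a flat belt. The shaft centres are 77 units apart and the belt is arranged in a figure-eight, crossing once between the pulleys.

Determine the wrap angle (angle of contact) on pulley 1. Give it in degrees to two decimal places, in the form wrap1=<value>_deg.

crossed belt: β = asin((r1+r2)/C) = asin(22/77) = 16.6015°
wrap1 = wrap2 = π + 2β = 213.2031°

wrap1=213.20_deg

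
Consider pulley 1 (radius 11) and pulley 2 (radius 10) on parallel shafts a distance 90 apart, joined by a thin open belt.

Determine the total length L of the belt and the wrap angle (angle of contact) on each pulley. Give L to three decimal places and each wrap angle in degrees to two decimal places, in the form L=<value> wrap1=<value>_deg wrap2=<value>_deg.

L=245.985 wrap1=181.27_deg wrap2=178.73_deg

open belt: β = asin((r2−r1)/C) = asin(-1/90) = -0.6366°
wrap1 = π − 2β = 181.2733°
wrap2 = π + 2β = 178.7267°
tangent length = C·cosβ = 89.9944
L = r1·wrap1 + r2·wrap2 + 2·C·cosβ = 11·3.1638 + 10·3.1194 + 2·89.9944 = 245.9846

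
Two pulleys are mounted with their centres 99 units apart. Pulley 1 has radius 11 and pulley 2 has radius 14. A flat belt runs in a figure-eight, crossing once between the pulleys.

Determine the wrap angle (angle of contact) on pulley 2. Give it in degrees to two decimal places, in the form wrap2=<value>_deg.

wrap2=209.25_deg

crossed belt: β = asin((r1+r2)/C) = asin(25/99) = 14.6270°
wrap1 = wrap2 = π + 2β = 209.2540°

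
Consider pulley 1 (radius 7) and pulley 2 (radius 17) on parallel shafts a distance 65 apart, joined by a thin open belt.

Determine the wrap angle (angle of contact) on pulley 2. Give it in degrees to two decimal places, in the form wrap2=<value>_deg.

open belt: β = asin((r2−r1)/C) = asin(10/65) = 8.8499°
wrap1 = π − 2β = 162.3002°
wrap2 = π + 2β = 197.6998°

wrap2=197.70_deg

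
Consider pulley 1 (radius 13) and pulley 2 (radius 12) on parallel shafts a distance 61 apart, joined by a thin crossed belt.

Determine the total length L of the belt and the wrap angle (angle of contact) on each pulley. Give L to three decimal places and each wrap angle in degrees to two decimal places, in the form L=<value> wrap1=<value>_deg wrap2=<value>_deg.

crossed belt: β = asin((r1+r2)/C) = asin(25/61) = 24.1945°
wrap1 = wrap2 = π + 2β = 228.3891°
tangent length = C·cosβ = 55.6417
L = (r1+r2)·wrap + 2·C·cosβ = 25·3.9861 + 2·55.6417 = 210.9370

L=210.937 wrap1=228.39_deg wrap2=228.39_deg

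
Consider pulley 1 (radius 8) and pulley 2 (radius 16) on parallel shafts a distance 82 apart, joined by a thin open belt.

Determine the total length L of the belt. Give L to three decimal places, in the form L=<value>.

open belt: β = asin((r2−r1)/C) = asin(8/82) = 5.5987°
wrap1 = π − 2β = 168.8025°
wrap2 = π + 2β = 191.1975°
tangent length = C·cosβ = 81.6088
L = r1·wrap1 + r2·wrap2 + 2·C·cosβ = 8·2.9462 + 16·3.3370 + 2·81.6088 = 240.1793

L=240.179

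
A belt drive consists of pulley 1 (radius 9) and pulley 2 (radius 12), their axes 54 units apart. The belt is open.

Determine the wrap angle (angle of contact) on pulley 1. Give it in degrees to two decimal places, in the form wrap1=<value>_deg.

open belt: β = asin((r2−r1)/C) = asin(3/54) = 3.1847°
wrap1 = π − 2β = 173.6305°
wrap2 = π + 2β = 186.3695°

wrap1=173.63_deg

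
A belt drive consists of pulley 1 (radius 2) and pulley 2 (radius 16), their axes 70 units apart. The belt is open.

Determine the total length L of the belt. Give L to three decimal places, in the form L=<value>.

open belt: β = asin((r2−r1)/C) = asin(14/70) = 11.5370°
wrap1 = π − 2β = 156.9261°
wrap2 = π + 2β = 203.0739°
tangent length = C·cosβ = 68.5857
L = r1·wrap1 + r2·wrap2 + 2·C·cosβ = 2·2.7389 + 16·3.5443 + 2·68.5857 = 199.3581

L=199.358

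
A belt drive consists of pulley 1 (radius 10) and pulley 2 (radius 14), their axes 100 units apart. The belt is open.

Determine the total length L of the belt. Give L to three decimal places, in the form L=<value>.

open belt: β = asin((r2−r1)/C) = asin(4/100) = 2.2924°
wrap1 = π − 2β = 175.4151°
wrap2 = π + 2β = 184.5849°
tangent length = C·cosβ = 99.9200
L = r1·wrap1 + r2·wrap2 + 2·C·cosβ = 10·3.0616 + 14·3.2216 + 2·99.9200 = 275.5582

L=275.558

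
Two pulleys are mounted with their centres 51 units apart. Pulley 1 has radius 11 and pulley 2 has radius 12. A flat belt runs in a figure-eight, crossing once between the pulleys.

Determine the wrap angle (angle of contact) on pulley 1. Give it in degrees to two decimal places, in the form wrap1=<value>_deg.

crossed belt: β = asin((r1+r2)/C) = asin(23/51) = 26.8066°
wrap1 = wrap2 = π + 2β = 233.6132°

wrap1=233.61_deg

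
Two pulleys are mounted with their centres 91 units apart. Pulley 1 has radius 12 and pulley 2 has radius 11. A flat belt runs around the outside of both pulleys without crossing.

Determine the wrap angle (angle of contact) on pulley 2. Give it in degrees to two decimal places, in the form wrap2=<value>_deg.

wrap2=178.74_deg

open belt: β = asin((r2−r1)/C) = asin(-1/91) = -0.6296°
wrap1 = π − 2β = 181.2593°
wrap2 = π + 2β = 178.7407°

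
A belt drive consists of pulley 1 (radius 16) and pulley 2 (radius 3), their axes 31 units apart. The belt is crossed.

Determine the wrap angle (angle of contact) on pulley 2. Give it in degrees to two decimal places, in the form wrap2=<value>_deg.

wrap2=255.60_deg

crossed belt: β = asin((r1+r2)/C) = asin(19/31) = 37.7997°
wrap1 = wrap2 = π + 2β = 255.5994°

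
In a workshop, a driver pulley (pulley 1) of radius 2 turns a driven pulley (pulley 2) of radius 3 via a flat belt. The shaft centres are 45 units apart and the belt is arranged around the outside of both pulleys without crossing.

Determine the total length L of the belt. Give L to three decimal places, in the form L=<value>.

open belt: β = asin((r2−r1)/C) = asin(1/45) = 1.2733°
wrap1 = π − 2β = 177.4533°
wrap2 = π + 2β = 182.5467°
tangent length = C·cosβ = 44.9889
L = r1·wrap1 + r2·wrap2 + 2·C·cosβ = 2·3.0971 + 3·3.1860 + 2·44.9889 = 105.7302

L=105.730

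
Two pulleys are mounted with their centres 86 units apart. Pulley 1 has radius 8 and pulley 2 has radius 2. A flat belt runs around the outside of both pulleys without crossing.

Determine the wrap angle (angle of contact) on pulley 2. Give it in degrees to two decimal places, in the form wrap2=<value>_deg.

wrap2=172.00_deg

open belt: β = asin((r2−r1)/C) = asin(-6/86) = -4.0006°
wrap1 = π − 2β = 188.0013°
wrap2 = π + 2β = 171.9987°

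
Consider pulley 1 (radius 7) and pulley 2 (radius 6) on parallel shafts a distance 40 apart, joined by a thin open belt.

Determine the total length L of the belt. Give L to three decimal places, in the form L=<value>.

open belt: β = asin((r2−r1)/C) = asin(-1/40) = -1.4325°
wrap1 = π − 2β = 182.8651°
wrap2 = π + 2β = 177.1349°
tangent length = C·cosβ = 39.9875
L = r1·wrap1 + r2·wrap2 + 2·C·cosβ = 7·3.1916 + 6·3.0916 + 2·39.9875 = 120.8657

L=120.866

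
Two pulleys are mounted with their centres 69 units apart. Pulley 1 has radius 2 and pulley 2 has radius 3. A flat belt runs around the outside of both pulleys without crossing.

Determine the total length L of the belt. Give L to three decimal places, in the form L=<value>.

open belt: β = asin((r2−r1)/C) = asin(1/69) = 0.8304°
wrap1 = π − 2β = 178.3392°
wrap2 = π + 2β = 181.6608°
tangent length = C·cosβ = 68.9928
L = r1·wrap1 + r2·wrap2 + 2·C·cosβ = 2·3.1126 + 3·3.1706 + 2·68.9928 = 153.7225

L=153.722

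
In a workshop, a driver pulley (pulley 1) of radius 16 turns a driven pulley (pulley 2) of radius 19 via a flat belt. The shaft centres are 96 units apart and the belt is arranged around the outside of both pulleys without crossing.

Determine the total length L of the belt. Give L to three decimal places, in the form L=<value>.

L=302.050

open belt: β = asin((r2−r1)/C) = asin(3/96) = 1.7908°
wrap1 = π − 2β = 176.4184°
wrap2 = π + 2β = 183.5816°
tangent length = C·cosβ = 95.9531
L = r1·wrap1 + r2·wrap2 + 2·C·cosβ = 16·3.0791 + 19·3.2041 + 2·95.9531 = 302.0495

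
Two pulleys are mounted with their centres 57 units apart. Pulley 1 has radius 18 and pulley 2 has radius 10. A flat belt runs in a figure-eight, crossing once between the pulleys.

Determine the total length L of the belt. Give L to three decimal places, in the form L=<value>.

crossed belt: β = asin((r1+r2)/C) = asin(28/57) = 29.4213°
wrap1 = wrap2 = π + 2β = 238.8427°
tangent length = C·cosβ = 49.6488
L = (r1+r2)·wrap + 2·C·cosβ = 28·4.1686 + 2·49.6488 = 216.0181

L=216.018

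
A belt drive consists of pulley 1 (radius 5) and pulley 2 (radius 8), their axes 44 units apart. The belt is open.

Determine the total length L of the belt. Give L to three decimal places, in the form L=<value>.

L=129.045

open belt: β = asin((r2−r1)/C) = asin(3/44) = 3.9096°
wrap1 = π − 2β = 172.1809°
wrap2 = π + 2β = 187.8191°
tangent length = C·cosβ = 43.8976
L = r1·wrap1 + r2·wrap2 + 2·C·cosβ = 5·3.0051 + 8·3.2781 + 2·43.8976 = 129.0453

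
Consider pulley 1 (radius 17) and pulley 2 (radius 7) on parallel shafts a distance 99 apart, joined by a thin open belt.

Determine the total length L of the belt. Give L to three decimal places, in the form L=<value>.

open belt: β = asin((r2−r1)/C) = asin(-10/99) = -5.7973°
wrap1 = π − 2β = 191.5947°
wrap2 = π + 2β = 168.4053°
tangent length = C·cosβ = 98.4937
L = r1·wrap1 + r2·wrap2 + 2·C·cosβ = 17·3.3440 + 7·2.9392 + 2·98.4937 = 274.4092

L=274.409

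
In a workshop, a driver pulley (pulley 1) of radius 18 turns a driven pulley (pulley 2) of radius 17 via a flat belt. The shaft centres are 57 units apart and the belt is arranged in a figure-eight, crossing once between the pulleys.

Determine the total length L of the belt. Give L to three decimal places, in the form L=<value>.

L=246.215

crossed belt: β = asin((r1+r2)/C) = asin(35/57) = 37.8818°
wrap1 = wrap2 = π + 2β = 255.7637°
tangent length = C·cosβ = 44.9889
L = (r1+r2)·wrap + 2·C·cosβ = 35·4.4639 + 2·44.9889 = 246.2149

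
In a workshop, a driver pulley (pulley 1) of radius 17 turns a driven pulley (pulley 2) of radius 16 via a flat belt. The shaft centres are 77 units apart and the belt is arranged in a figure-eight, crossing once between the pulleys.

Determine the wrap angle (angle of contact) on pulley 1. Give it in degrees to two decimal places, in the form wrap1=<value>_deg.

wrap1=230.75_deg

crossed belt: β = asin((r1+r2)/C) = asin(33/77) = 25.3769°
wrap1 = wrap2 = π + 2β = 230.7539°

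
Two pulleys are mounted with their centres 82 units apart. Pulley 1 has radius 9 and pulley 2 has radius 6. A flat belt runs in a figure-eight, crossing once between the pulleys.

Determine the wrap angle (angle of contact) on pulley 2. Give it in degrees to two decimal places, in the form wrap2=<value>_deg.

crossed belt: β = asin((r1+r2)/C) = asin(15/82) = 10.5403°
wrap1 = wrap2 = π + 2β = 201.0806°

wrap2=201.08_deg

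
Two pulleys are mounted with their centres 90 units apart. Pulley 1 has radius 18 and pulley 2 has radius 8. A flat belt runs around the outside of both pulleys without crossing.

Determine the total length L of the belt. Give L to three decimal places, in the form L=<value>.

L=262.794

open belt: β = asin((r2−r1)/C) = asin(-10/90) = -6.3794°
wrap1 = π − 2β = 192.7587°
wrap2 = π + 2β = 167.2413°
tangent length = C·cosβ = 89.4427
L = r1·wrap1 + r2·wrap2 + 2·C·cosβ = 18·3.3643 + 8·2.9189 + 2·89.4427 = 262.7937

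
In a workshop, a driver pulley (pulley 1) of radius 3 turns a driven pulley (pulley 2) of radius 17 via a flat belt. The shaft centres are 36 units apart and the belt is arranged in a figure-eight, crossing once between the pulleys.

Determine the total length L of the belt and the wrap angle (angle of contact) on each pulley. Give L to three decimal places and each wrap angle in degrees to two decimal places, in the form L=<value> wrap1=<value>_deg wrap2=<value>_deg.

L=146.260 wrap1=247.50_deg wrap2=247.50_deg

crossed belt: β = asin((r1+r2)/C) = asin(20/36) = 33.7490°
wrap1 = wrap2 = π + 2β = 247.4980°
tangent length = C·cosβ = 29.9333
L = (r1+r2)·wrap + 2·C·cosβ = 20·4.3197 + 2·29.9333 = 146.2596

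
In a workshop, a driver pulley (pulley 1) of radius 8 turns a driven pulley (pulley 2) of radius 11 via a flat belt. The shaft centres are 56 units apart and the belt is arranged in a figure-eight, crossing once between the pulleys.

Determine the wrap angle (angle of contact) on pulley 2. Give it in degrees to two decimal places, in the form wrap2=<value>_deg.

wrap2=219.67_deg

crossed belt: β = asin((r1+r2)/C) = asin(19/56) = 19.8334°
wrap1 = wrap2 = π + 2β = 219.6667°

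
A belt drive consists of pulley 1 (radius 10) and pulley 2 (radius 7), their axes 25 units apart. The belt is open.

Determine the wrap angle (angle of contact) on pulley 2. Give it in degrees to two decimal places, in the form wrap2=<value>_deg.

open belt: β = asin((r2−r1)/C) = asin(-3/25) = -6.8921°
wrap1 = π − 2β = 193.7842°
wrap2 = π + 2β = 166.2158°

wrap2=166.22_deg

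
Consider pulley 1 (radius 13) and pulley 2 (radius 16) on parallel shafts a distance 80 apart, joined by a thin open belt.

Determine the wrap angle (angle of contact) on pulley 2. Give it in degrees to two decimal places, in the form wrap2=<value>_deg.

open belt: β = asin((r2−r1)/C) = asin(3/80) = 2.1491°
wrap1 = π − 2β = 175.7018°
wrap2 = π + 2β = 184.2982°

wrap2=184.30_deg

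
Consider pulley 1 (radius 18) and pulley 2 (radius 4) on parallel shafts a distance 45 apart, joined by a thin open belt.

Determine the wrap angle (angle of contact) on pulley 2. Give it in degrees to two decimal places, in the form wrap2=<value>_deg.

open belt: β = asin((r2−r1)/C) = asin(-14/45) = -18.1262°
wrap1 = π − 2β = 216.2524°
wrap2 = π + 2β = 143.7476°

wrap2=143.75_deg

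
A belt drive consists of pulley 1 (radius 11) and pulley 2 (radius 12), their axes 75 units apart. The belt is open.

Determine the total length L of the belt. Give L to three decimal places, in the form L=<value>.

open belt: β = asin((r2−r1)/C) = asin(1/75) = 0.7640°
wrap1 = π − 2β = 178.4721°
wrap2 = π + 2β = 181.5279°
tangent length = C·cosβ = 74.9933
L = r1·wrap1 + r2·wrap2 + 2·C·cosβ = 11·3.1149 + 12·3.1683 + 2·74.9933 = 222.2700

L=222.270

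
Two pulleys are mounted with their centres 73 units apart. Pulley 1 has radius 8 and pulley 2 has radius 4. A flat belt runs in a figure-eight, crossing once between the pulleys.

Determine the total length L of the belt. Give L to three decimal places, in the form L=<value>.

L=185.676

crossed belt: β = asin((r1+r2)/C) = asin(12/73) = 9.4614°
wrap1 = wrap2 = π + 2β = 198.9229°
tangent length = C·cosβ = 72.0069
L = (r1+r2)·wrap + 2·C·cosβ = 12·3.4719 + 2·72.0069 = 185.6762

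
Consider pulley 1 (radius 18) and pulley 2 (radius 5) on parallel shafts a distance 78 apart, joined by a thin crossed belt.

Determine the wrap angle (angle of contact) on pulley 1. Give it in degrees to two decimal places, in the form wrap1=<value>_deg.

wrap1=214.30_deg

crossed belt: β = asin((r1+r2)/C) = asin(23/78) = 17.1498°
wrap1 = wrap2 = π + 2β = 214.2997°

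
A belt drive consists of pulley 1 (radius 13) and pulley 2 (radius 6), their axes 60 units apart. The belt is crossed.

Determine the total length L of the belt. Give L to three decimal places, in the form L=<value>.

L=185.759

crossed belt: β = asin((r1+r2)/C) = asin(19/60) = 18.4615°
wrap1 = wrap2 = π + 2β = 216.9229°
tangent length = C·cosβ = 56.9122
L = (r1+r2)·wrap + 2·C·cosβ = 19·3.7860 + 2·56.9122 = 185.7588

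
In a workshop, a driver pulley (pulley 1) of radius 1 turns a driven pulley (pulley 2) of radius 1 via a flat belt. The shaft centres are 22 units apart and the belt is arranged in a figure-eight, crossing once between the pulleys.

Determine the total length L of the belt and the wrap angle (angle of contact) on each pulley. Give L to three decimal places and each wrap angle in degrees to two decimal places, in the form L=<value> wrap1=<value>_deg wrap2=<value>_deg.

L=50.465 wrap1=190.43_deg wrap2=190.43_deg

crossed belt: β = asin((r1+r2)/C) = asin(2/22) = 5.2159°
wrap1 = wrap2 = π + 2β = 190.4318°
tangent length = C·cosβ = 21.9089
L = (r1+r2)·wrap + 2·C·cosβ = 2·3.3237 + 2·21.9089 = 50.4651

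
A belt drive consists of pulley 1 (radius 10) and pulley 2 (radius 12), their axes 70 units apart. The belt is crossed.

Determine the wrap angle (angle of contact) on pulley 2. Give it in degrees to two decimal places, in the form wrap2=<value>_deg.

wrap2=216.64_deg

crossed belt: β = asin((r1+r2)/C) = asin(22/70) = 18.3177°
wrap1 = wrap2 = π + 2β = 216.6354°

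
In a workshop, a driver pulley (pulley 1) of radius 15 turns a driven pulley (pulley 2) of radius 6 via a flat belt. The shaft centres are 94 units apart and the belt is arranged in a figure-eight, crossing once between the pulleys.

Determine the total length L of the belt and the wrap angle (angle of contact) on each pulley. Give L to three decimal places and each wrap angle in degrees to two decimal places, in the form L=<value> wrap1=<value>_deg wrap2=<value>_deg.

crossed belt: β = asin((r1+r2)/C) = asin(21/94) = 12.9091°
wrap1 = wrap2 = π + 2β = 205.8181°
tangent length = C·cosβ = 91.6242
L = (r1+r2)·wrap + 2·C·cosβ = 21·3.5922 + 2·91.6242 = 258.6847

L=258.685 wrap1=205.82_deg wrap2=205.82_deg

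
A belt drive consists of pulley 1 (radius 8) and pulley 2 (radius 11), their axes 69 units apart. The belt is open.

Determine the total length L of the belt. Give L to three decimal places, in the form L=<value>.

L=197.821

open belt: β = asin((r2−r1)/C) = asin(3/69) = 2.4919°
wrap1 = π − 2β = 175.0162°
wrap2 = π + 2β = 184.9838°
tangent length = C·cosβ = 68.9348
L = r1·wrap1 + r2·wrap2 + 2·C·cosβ = 8·3.0546 + 11·3.2286 + 2·68.9348 = 197.8207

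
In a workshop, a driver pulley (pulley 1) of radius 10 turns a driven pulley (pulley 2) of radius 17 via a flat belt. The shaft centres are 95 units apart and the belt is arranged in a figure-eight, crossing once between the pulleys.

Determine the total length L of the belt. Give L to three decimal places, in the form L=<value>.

L=282.550

crossed belt: β = asin((r1+r2)/C) = asin(27/95) = 16.5117°
wrap1 = wrap2 = π + 2β = 213.0233°
tangent length = C·cosβ = 91.0824
L = (r1+r2)·wrap + 2·C·cosβ = 27·3.7180 + 2·91.0824 = 282.5496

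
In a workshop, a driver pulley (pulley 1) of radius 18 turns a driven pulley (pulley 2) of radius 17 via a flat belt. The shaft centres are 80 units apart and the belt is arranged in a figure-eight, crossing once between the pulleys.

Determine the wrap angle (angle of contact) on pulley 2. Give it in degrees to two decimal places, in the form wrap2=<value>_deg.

wrap2=231.89_deg

crossed belt: β = asin((r1+r2)/C) = asin(35/80) = 25.9445°
wrap1 = wrap2 = π + 2β = 231.8890°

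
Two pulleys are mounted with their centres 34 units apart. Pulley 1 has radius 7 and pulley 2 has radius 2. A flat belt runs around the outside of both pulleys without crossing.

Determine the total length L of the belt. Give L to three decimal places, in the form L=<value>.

L=97.011

open belt: β = asin((r2−r1)/C) = asin(-5/34) = -8.4565°
wrap1 = π − 2β = 196.9130°
wrap2 = π + 2β = 163.0870°
tangent length = C·cosβ = 33.6303
L = r1·wrap1 + r2·wrap2 + 2·C·cosβ = 7·3.4368 + 2·2.8464 + 2·33.6303 = 97.0110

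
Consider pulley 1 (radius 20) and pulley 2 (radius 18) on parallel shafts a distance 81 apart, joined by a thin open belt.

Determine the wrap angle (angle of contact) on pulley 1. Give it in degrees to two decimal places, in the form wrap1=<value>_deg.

wrap1=182.83_deg

open belt: β = asin((r2−r1)/C) = asin(-2/81) = -1.4149°
wrap1 = π − 2β = 182.8297°
wrap2 = π + 2β = 177.1703°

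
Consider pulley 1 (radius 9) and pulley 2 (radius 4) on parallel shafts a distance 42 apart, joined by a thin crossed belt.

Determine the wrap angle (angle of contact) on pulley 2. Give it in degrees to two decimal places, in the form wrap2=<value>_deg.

crossed belt: β = asin((r1+r2)/C) = asin(13/42) = 18.0305°
wrap1 = wrap2 = π + 2β = 216.0611°

wrap2=216.06_deg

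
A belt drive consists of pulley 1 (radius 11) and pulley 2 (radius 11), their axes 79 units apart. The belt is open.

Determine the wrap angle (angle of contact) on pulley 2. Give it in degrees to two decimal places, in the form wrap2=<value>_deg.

open belt: β = asin((r2−r1)/C) = asin(0/79) = 0.0000°
wrap1 = π − 2β = 180.0000°
wrap2 = π + 2β = 180.0000°

wrap2=180.00_deg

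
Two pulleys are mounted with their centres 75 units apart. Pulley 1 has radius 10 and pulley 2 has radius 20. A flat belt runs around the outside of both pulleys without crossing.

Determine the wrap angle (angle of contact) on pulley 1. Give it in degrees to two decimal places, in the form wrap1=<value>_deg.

wrap1=164.68_deg

open belt: β = asin((r2−r1)/C) = asin(10/75) = 7.6623°
wrap1 = π − 2β = 164.6755°
wrap2 = π + 2β = 195.3245°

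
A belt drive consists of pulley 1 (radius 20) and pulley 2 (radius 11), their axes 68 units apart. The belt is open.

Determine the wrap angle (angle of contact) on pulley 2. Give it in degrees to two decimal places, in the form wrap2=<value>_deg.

wrap2=164.79_deg

open belt: β = asin((r2−r1)/C) = asin(-9/68) = -7.6056°
wrap1 = π − 2β = 195.2112°
wrap2 = π + 2β = 164.7888°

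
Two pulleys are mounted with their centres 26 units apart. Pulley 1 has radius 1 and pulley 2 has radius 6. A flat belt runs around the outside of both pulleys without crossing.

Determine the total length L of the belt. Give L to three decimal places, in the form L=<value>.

open belt: β = asin((r2−r1)/C) = asin(5/26) = 11.0875°
wrap1 = π − 2β = 157.8250°
wrap2 = π + 2β = 202.1750°
tangent length = C·cosβ = 25.5147
L = r1·wrap1 + r2·wrap2 + 2·C·cosβ = 1·2.7546 + 6·3.5286 + 2·25.5147 = 74.9557

L=74.956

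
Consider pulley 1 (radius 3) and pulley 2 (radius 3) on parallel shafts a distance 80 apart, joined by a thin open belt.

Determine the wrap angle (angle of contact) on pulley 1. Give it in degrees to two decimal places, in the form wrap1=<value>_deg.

open belt: β = asin((r2−r1)/C) = asin(0/80) = 0.0000°
wrap1 = π − 2β = 180.0000°
wrap2 = π + 2β = 180.0000°

wrap1=180.00_deg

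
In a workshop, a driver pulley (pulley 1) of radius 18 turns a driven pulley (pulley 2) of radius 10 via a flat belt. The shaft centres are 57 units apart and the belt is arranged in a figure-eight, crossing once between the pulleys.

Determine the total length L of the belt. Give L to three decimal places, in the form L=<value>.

L=216.018

crossed belt: β = asin((r1+r2)/C) = asin(28/57) = 29.4213°
wrap1 = wrap2 = π + 2β = 238.8427°
tangent length = C·cosβ = 49.6488
L = (r1+r2)·wrap + 2·C·cosβ = 28·4.1686 + 2·49.6488 = 216.0181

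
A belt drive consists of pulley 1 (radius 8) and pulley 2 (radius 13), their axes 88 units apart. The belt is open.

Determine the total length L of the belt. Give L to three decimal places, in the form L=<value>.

L=242.258

open belt: β = asin((r2−r1)/C) = asin(5/88) = 3.2572°
wrap1 = π − 2β = 173.4856°
wrap2 = π + 2β = 186.5144°
tangent length = C·cosβ = 87.8578
L = r1·wrap1 + r2·wrap2 + 2·C·cosβ = 8·3.0279 + 13·3.2553 + 2·87.8578 = 242.2576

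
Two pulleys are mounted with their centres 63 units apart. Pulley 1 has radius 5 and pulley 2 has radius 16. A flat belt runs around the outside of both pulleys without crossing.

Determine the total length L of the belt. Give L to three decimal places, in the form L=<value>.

open belt: β = asin((r2−r1)/C) = asin(11/63) = 10.0556°
wrap1 = π − 2β = 159.8889°
wrap2 = π + 2β = 200.1111°
tangent length = C·cosβ = 62.0322
L = r1·wrap1 + r2·wrap2 + 2·C·cosβ = 5·2.7906 + 16·3.4926 + 2·62.0322 = 193.8990

L=193.899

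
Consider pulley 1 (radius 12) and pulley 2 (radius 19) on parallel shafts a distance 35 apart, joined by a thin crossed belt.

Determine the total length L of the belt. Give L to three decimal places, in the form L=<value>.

L=197.343

crossed belt: β = asin((r1+r2)/C) = asin(31/35) = 62.3396°
wrap1 = wrap2 = π + 2β = 304.6791°
tangent length = C·cosβ = 16.2481
L = (r1+r2)·wrap + 2·C·cosβ = 31·5.3177 + 2·16.2481 = 197.3434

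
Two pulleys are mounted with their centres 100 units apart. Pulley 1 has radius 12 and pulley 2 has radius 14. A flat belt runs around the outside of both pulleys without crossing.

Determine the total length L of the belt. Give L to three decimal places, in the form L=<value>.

open belt: β = asin((r2−r1)/C) = asin(2/100) = 1.1460°
wrap1 = π − 2β = 177.7080°
wrap2 = π + 2β = 182.2920°
tangent length = C·cosβ = 99.9800
L = r1·wrap1 + r2·wrap2 + 2·C·cosβ = 12·3.1016 + 14·3.1816 + 2·99.9800 = 281.7214

L=281.721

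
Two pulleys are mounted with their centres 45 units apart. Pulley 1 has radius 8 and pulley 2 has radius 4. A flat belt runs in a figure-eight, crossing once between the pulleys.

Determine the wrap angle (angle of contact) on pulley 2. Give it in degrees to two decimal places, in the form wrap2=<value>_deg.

crossed belt: β = asin((r1+r2)/C) = asin(12/45) = 15.4660°
wrap1 = wrap2 = π + 2β = 210.9320°

wrap2=210.93_deg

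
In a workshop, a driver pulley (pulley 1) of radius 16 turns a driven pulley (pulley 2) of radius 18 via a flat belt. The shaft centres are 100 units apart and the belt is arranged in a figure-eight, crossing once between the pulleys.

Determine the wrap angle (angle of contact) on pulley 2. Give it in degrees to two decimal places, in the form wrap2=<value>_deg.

crossed belt: β = asin((r1+r2)/C) = asin(34/100) = 19.8769°
wrap1 = wrap2 = π + 2β = 219.7537°

wrap2=219.75_deg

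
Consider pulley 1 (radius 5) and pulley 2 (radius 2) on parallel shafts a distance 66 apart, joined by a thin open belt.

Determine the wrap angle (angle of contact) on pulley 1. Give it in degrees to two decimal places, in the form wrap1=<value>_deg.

open belt: β = asin((r2−r1)/C) = asin(-3/66) = -2.6053°
wrap1 = π − 2β = 185.2105°
wrap2 = π + 2β = 174.7895°

wrap1=185.21_deg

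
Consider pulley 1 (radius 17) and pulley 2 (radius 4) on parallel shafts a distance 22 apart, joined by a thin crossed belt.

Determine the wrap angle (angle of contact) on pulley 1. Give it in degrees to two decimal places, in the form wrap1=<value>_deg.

crossed belt: β = asin((r1+r2)/C) = asin(21/22) = 72.6586°
wrap1 = wrap2 = π + 2β = 325.3171°

wrap1=325.32_deg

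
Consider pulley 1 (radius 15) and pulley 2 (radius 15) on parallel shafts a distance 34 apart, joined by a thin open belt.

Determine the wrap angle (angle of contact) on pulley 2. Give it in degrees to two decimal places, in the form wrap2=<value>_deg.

open belt: β = asin((r2−r1)/C) = asin(0/34) = 0.0000°
wrap1 = π − 2β = 180.0000°
wrap2 = π + 2β = 180.0000°

wrap2=180.00_deg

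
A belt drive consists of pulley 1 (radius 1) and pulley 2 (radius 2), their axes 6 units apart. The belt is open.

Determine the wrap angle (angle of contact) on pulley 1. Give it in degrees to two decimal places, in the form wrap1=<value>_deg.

open belt: β = asin((r2−r1)/C) = asin(1/6) = 9.5941°
wrap1 = π − 2β = 160.8119°
wrap2 = π + 2β = 199.1881°

wrap1=160.81_deg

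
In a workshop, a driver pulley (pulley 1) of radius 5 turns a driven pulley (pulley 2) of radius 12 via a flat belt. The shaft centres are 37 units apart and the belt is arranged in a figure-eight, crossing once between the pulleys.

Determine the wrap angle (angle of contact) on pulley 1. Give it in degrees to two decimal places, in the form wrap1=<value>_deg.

wrap1=234.70_deg

crossed belt: β = asin((r1+r2)/C) = asin(17/37) = 27.3522°
wrap1 = wrap2 = π + 2β = 234.7045°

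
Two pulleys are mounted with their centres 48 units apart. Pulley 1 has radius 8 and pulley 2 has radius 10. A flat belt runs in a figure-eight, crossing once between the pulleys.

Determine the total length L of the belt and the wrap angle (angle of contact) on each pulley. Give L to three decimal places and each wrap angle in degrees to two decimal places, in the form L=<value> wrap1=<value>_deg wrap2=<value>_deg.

crossed belt: β = asin((r1+r2)/C) = asin(18/48) = 22.0243°
wrap1 = wrap2 = π + 2β = 224.0486°
tangent length = C·cosβ = 44.4972
L = (r1+r2)·wrap + 2·C·cosβ = 18·3.9104 + 2·44.4972 = 159.3813

L=159.381 wrap1=224.05_deg wrap2=224.05_deg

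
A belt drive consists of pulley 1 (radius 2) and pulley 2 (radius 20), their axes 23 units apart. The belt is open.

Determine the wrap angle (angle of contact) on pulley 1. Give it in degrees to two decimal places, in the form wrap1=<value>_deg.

wrap1=77.00_deg

open belt: β = asin((r2−r1)/C) = asin(18/23) = 51.5000°
wrap1 = π − 2β = 76.9999°
wrap2 = π + 2β = 283.0001°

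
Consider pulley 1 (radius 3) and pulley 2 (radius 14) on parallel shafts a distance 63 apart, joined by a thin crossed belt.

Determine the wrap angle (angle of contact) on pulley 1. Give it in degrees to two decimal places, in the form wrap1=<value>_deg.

wrap1=211.31_deg

crossed belt: β = asin((r1+r2)/C) = asin(17/63) = 15.6548°
wrap1 = wrap2 = π + 2β = 211.3096°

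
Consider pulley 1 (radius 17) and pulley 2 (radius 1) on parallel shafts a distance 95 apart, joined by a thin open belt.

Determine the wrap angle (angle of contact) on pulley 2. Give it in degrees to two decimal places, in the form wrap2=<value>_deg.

open belt: β = asin((r2−r1)/C) = asin(-16/95) = -9.6960°
wrap1 = π − 2β = 199.3921°
wrap2 = π + 2β = 160.6079°

wrap2=160.61_deg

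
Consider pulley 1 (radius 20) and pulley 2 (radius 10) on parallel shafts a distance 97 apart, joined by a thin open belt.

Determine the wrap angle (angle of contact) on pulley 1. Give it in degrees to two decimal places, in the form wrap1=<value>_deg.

wrap1=191.83_deg

open belt: β = asin((r2−r1)/C) = asin(-10/97) = -5.9173°
wrap1 = π − 2β = 191.8346°
wrap2 = π + 2β = 168.1654°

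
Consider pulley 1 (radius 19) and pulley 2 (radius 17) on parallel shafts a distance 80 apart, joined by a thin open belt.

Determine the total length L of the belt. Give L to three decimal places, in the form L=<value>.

open belt: β = asin((r2−r1)/C) = asin(-2/80) = -1.4325°
wrap1 = π − 2β = 182.8651°
wrap2 = π + 2β = 177.1349°
tangent length = C·cosβ = 79.9750
L = r1·wrap1 + r2·wrap2 + 2·C·cosβ = 19·3.1916 + 17·3.0916 + 2·79.9750 = 273.1473

L=273.147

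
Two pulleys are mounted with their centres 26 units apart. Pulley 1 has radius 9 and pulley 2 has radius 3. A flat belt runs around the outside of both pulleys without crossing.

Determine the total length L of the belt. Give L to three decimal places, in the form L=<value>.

L=91.090

open belt: β = asin((r2−r1)/C) = asin(-6/26) = -13.3424°
wrap1 = π − 2β = 206.6847°
wrap2 = π + 2β = 153.3153°
tangent length = C·cosβ = 25.2982
L = r1·wrap1 + r2·wrap2 + 2·C·cosβ = 9·3.6073 + 3·2.6759 + 2·25.2982 = 91.0900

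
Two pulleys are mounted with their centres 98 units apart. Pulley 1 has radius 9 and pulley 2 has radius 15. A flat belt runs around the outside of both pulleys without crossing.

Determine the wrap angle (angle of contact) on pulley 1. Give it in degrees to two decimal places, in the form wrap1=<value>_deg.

wrap1=172.98_deg

open belt: β = asin((r2−r1)/C) = asin(6/98) = 3.5101°
wrap1 = π − 2β = 172.9798°
wrap2 = π + 2β = 187.0202°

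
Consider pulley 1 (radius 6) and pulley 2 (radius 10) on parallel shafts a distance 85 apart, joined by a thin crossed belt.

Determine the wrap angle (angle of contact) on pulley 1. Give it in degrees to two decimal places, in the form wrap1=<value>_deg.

wrap1=201.70_deg

crossed belt: β = asin((r1+r2)/C) = asin(16/85) = 10.8498°
wrap1 = wrap2 = π + 2β = 201.6996°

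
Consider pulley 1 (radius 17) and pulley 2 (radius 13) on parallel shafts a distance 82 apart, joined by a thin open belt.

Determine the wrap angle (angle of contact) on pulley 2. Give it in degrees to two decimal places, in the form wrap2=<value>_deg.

open belt: β = asin((r2−r1)/C) = asin(-4/82) = -2.7960°
wrap1 = π − 2β = 185.5921°
wrap2 = π + 2β = 174.4079°

wrap2=174.41_deg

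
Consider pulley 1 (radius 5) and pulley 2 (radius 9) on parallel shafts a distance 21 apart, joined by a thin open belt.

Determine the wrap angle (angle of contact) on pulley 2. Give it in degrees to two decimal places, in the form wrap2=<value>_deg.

wrap2=201.96_deg

open belt: β = asin((r2−r1)/C) = asin(4/21) = 10.9806°
wrap1 = π − 2β = 158.0388°
wrap2 = π + 2β = 201.9612°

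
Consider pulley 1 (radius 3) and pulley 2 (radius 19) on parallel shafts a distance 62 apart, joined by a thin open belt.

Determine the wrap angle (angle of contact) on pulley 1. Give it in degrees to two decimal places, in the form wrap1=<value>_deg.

open belt: β = asin((r2−r1)/C) = asin(16/62) = 14.9552°
wrap1 = π − 2β = 150.0895°
wrap2 = π + 2β = 209.9105°

wrap1=150.09_deg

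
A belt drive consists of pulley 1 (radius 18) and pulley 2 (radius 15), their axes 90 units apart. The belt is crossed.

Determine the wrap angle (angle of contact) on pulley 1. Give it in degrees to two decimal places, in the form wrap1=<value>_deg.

crossed belt: β = asin((r1+r2)/C) = asin(33/90) = 21.5102°
wrap1 = wrap2 = π + 2β = 223.0204°

wrap1=223.02_deg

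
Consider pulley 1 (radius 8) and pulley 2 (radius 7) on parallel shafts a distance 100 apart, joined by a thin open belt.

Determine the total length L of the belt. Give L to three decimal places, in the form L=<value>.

L=247.134

open belt: β = asin((r2−r1)/C) = asin(-1/100) = -0.5730°
wrap1 = π − 2β = 181.1459°
wrap2 = π + 2β = 178.8541°
tangent length = C·cosβ = 99.9950
L = r1·wrap1 + r2·wrap2 + 2·C·cosβ = 8·3.1616 + 7·3.1216 + 2·99.9950 = 247.1339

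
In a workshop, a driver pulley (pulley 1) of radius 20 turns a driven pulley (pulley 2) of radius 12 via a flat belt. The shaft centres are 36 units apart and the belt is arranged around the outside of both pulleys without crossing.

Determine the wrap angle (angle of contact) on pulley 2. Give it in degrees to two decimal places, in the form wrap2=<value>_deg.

wrap2=154.32_deg

open belt: β = asin((r2−r1)/C) = asin(-8/36) = -12.8396°
wrap1 = π − 2β = 205.6792°
wrap2 = π + 2β = 154.3208°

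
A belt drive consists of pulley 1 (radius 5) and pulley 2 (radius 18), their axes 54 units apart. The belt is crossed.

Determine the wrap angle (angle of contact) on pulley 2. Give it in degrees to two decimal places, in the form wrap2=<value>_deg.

wrap2=230.42_deg

crossed belt: β = asin((r1+r2)/C) = asin(23/54) = 25.2093°
wrap1 = wrap2 = π + 2β = 230.4186°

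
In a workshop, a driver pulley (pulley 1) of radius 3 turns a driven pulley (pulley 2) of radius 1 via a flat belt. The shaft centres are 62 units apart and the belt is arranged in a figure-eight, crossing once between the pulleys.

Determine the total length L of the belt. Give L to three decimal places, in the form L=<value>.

crossed belt: β = asin((r1+r2)/C) = asin(4/62) = 3.6991°
wrap1 = wrap2 = π + 2β = 187.3981°
tangent length = C·cosβ = 61.8708
L = (r1+r2)·wrap + 2·C·cosβ = 4·3.2707 + 2·61.8708 = 136.8245

L=136.825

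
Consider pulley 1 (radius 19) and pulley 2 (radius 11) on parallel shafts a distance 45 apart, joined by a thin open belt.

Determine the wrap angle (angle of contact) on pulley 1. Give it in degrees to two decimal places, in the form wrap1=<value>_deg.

wrap1=200.48_deg

open belt: β = asin((r2−r1)/C) = asin(-8/45) = -10.2403°
wrap1 = π − 2β = 200.4807°
wrap2 = π + 2β = 159.5193°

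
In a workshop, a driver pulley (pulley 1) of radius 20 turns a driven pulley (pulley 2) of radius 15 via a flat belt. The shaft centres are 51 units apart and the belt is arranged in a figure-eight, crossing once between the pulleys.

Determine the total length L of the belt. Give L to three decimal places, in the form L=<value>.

crossed belt: β = asin((r1+r2)/C) = asin(35/51) = 43.3359°
wrap1 = wrap2 = π + 2β = 266.6718°
tangent length = C·cosβ = 37.0945
L = (r1+r2)·wrap + 2·C·cosβ = 35·4.6543 + 2·37.0945 = 237.0895

L=237.090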